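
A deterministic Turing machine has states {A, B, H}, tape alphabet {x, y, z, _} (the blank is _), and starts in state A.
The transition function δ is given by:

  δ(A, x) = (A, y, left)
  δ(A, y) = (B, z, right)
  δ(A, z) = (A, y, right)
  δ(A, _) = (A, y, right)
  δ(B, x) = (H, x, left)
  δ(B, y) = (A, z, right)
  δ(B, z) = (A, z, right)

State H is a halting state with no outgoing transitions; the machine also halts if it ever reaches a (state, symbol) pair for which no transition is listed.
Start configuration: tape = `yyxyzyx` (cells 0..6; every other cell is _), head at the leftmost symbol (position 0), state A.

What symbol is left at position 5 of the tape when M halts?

A | [y]yxyzyx   read y → write z, move right, go to B
B | z[y]xyzyx   read y → write z, move right, go to A
A | zz[x]yzyx   read x → write y, move left, go to A
A | z[z]yyzyx   read z → write y, move right, go to A
A | zy[y]yzyx   read y → write z, move right, go to B
B | zyz[y]zyx   read y → write z, move right, go to A
A | zyzz[z]yx   read z → write y, move right, go to A
A | zyzzy[y]x   read y → write z, move right, go to B
B | zyzzyz[x]   read x → write x, move left, go to H
H | zyzzy[z]x
Cell 5 holds z when M halts.

z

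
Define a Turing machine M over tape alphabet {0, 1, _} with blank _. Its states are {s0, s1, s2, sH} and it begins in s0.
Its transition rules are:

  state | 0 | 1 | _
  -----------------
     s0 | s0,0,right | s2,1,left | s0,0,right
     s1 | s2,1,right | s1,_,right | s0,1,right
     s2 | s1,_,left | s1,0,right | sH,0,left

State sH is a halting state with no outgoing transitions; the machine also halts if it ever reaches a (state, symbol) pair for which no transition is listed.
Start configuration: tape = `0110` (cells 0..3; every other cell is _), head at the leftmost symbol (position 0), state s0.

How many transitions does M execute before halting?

state=s0 head=0 tape=_[0]110_   (s0,0)→(s0,0,right)
state=s0 head=1 tape=_0[1]10_   (s0,1)→(s2,1,left)
state=s2 head=0 tape=_[0]110_   (s2,0)→(s1,_,left)
state=s1 head=-1 tape=[_]_110_   (s1,_)→(s0,1,right)
state=s0 head=0 tape=1[_]110_   (s0,_)→(s0,0,right)
state=s0 head=1 tape=10[1]10_   (s0,1)→(s2,1,left)
state=s2 head=0 tape=1[0]110_   (s2,0)→(s1,_,left)
state=s1 head=-1 tape=[1]_110_   (s1,1)→(s1,_,right)
state=s1 head=0 tape=_[_]110_   (s1,_)→(s0,1,right)
state=s0 head=1 tape=_1[1]10_   (s0,1)→(s2,1,left)
state=s2 head=0 tape=_[1]110_   (s2,1)→(s1,0,right)
state=s1 head=1 tape=_0[1]10_   (s1,1)→(s1,_,right)
state=s1 head=2 tape=_0_[1]0_   (s1,1)→(s1,_,right)
state=s1 head=3 tape=_0__[0]_   (s1,0)→(s2,1,right)
state=s2 head=4 tape=_0__1[_]   (s2,_)→(sH,0,left)
state=sH head=3 tape=_0__[1]0
M halts after 15 transitions.

15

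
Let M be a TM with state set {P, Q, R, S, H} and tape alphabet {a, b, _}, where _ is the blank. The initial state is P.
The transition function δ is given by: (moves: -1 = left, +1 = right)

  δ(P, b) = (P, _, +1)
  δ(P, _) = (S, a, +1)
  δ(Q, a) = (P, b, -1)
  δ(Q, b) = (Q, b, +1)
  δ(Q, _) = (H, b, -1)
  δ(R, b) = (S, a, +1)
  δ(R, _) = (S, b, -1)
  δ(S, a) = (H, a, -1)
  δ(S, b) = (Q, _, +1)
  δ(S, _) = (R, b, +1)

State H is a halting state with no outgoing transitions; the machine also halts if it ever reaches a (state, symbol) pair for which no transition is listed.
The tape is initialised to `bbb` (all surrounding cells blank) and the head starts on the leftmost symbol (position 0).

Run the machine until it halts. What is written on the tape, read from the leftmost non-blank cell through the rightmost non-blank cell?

P | [b]bb____   read b → write _, move +1, go to P
P | _[b]b____   read b → write _, move +1, go to P
P | __[b]____   read b → write _, move +1, go to P
P | ___[_]___   read _ → write a, move +1, go to S
S | ___a[_]__   read _ → write b, move +1, go to R
R | ___ab[_]_   read _ → write b, move -1, go to S
S | ___a[b]b_   read b → write _, move +1, go to Q
Q | ___a_[b]_   read b → write b, move +1, go to Q
Q | ___a_b[_]   read _ → write b, move -1, go to H
H | ___a_[b]b
The non-blank tape span at halt is a_bb.

a_bb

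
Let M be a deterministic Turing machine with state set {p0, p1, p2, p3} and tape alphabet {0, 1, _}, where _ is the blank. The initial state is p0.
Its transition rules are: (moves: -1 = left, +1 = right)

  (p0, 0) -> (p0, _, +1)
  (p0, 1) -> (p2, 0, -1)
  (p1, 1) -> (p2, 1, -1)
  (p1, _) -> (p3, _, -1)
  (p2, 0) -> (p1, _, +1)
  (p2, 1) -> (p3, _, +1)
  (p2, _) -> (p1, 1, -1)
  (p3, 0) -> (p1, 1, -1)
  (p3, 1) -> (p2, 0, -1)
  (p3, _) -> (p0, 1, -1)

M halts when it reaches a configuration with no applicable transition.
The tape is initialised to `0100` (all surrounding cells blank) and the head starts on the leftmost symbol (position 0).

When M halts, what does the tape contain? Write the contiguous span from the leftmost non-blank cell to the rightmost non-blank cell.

1_1000

state=p0 head=0 tape=___[0]100   (p0,0)→(p0,_,+1)
state=p0 head=1 tape=____[1]00   (p0,1)→(p2,0,-1)
state=p2 head=0 tape=___[_]000   (p2,_)→(p1,1,-1)
state=p1 head=-1 tape=__[_]1000   (p1,_)→(p3,_,-1)
state=p3 head=-2 tape=_[_]_1000   (p3,_)→(p0,1,-1)
state=p0 head=-3 tape=[_]1_1000
The non-blank tape span at halt is 1_1000.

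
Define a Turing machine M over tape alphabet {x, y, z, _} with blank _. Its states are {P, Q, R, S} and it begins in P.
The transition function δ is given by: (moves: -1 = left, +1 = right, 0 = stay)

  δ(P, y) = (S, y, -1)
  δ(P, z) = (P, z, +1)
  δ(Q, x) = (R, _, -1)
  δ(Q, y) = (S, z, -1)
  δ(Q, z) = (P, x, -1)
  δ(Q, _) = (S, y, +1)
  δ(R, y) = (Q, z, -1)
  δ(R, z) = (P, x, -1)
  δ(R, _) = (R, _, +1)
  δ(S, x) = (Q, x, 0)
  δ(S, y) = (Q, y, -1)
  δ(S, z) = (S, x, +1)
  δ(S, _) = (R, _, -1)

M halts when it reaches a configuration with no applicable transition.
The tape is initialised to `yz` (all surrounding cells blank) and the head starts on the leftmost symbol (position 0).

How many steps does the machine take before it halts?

9

P | __[y]z_   read y → write y, move -1, go to S
S | _[_]yz_   read _ → write _, move -1, go to R
R | [_]_yz_   read _ → write _, move +1, go to R
R | _[_]yz_   read _ → write _, move +1, go to R
R | __[y]z_   read y → write z, move -1, go to Q
Q | _[_]zz_   read _ → write y, move +1, go to S
S | _y[z]z_   read z → write x, move +1, go to S
S | _yx[z]_   read z → write x, move +1, go to S
S | _yxx[_]   read _ → write _, move -1, go to R
R | _yx[x]_
M halts after 9 transitions.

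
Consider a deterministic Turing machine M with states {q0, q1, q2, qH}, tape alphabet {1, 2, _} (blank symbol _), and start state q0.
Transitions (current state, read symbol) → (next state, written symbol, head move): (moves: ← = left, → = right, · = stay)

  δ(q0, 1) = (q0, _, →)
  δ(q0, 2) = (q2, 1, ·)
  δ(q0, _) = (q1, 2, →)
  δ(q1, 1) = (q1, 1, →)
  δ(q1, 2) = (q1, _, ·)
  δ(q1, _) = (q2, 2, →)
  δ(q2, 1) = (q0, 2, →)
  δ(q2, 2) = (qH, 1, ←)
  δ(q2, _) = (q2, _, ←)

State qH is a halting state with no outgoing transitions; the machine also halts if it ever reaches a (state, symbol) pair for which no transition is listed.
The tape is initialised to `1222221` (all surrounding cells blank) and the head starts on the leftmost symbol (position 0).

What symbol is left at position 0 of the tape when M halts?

_

q0 | [1]222221___   read 1 → write _, move →, go to q0
q0 | _[2]22221___   read 2 → write 1, move ·, go to q2
q2 | _[1]22221___   read 1 → write 2, move →, go to q0
q0 | _2[2]2221___   read 2 → write 1, move ·, go to q2
q2 | _2[1]2221___   read 1 → write 2, move →, go to q0
q0 | _22[2]221___   read 2 → write 1, move ·, go to q2
q2 | _22[1]221___   read 1 → write 2, move →, go to q0
q0 | _222[2]21___   read 2 → write 1, move ·, go to q2
q2 | _222[1]21___   read 1 → write 2, move →, go to q0
q0 | _2222[2]1___   read 2 → write 1, move ·, go to q2
q2 | _2222[1]1___   read 1 → write 2, move →, go to q0
q0 | _22222[1]___   read 1 → write _, move →, go to q0
q0 | _22222_[_]__   read _ → write 2, move →, go to q1
q1 | _22222_2[_]_   read _ → write 2, move →, go to q2
q2 | _22222_22[_]   read _ → write _, move ←, go to q2
q2 | _22222_2[2]_   read 2 → write 1, move ←, go to qH
qH | _22222_[2]1_
Cell 0 holds _ when M halts.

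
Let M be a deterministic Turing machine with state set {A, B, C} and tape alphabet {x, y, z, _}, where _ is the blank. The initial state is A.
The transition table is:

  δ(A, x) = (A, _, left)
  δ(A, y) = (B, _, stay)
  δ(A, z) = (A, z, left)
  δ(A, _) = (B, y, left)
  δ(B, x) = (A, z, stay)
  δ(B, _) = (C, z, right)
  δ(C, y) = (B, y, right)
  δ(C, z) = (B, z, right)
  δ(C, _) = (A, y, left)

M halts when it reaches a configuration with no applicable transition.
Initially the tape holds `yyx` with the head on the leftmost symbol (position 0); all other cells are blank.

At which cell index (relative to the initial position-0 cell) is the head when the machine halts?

0

A | __[y]yx__   read y → write _, move stay, go to B
B | __[_]yx__   read _ → write z, move right, go to C
C | __z[y]x__   read y → write y, move right, go to B
B | __zy[x]__   read x → write z, move stay, go to A
A | __zy[z]__   read z → write z, move left, go to A
A | __z[y]z__   read y → write _, move stay, go to B
B | __z[_]z__   read _ → write z, move right, go to C
C | __zz[z]__   read z → write z, move right, go to B
B | __zzz[_]_   read _ → write z, move right, go to C
C | __zzzz[_]   read _ → write y, move left, go to A
A | __zzz[z]y   read z → write z, move left, go to A
A | __zz[z]zy   read z → write z, move left, go to A
A | __z[z]zzy   read z → write z, move left, go to A
A | __[z]zzzy   read z → write z, move left, go to A
A | _[_]zzzzy   read _ → write y, move left, go to B
B | [_]yzzzzy   read _ → write z, move right, go to C
C | z[y]zzzzy   read y → write y, move right, go to B
B | zy[z]zzzy
At halt the head is at cell 0.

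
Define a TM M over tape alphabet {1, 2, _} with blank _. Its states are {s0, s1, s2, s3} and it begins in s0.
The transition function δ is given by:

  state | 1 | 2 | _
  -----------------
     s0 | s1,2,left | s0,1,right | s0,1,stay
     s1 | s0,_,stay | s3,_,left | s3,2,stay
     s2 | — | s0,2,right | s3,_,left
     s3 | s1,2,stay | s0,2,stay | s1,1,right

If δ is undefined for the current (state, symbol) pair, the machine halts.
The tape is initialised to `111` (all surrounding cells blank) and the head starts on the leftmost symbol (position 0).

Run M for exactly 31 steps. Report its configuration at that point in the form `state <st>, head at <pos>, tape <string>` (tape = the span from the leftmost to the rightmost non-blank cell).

state s1, head at -3, tape 22222

state=s0 head=0 tape=___[1]11   (s0,1)→(s1,2,left)
state=s1 head=-1 tape=__[_]211   (s1,_)→(s3,2,stay)
state=s3 head=-1 tape=__[2]211   (s3,2)→(s0,2,stay)
state=s0 head=-1 tape=__[2]211   (s0,2)→(s0,1,right)
state=s0 head=0 tape=__1[2]11   (s0,2)→(s0,1,right)
state=s0 head=1 tape=__11[1]1   (s0,1)→(s1,2,left)
state=s1 head=0 tape=__1[1]21   (s1,1)→(s0,_,stay)
state=s0 head=0 tape=__1[_]21   (s0,_)→(s0,1,stay)
state=s0 head=0 tape=__1[1]21   (s0,1)→(s1,2,left)
state=s1 head=-1 tape=__[1]221   (s1,1)→(s0,_,stay)
state=s0 head=-1 tape=__[_]221   (s0,_)→(s0,1,stay)
state=s0 head=-1 tape=__[1]221   (s0,1)→(s1,2,left)
state=s1 head=-2 tape=_[_]2221   (s1,_)→(s3,2,stay)
state=s3 head=-2 tape=_[2]2221   (s3,2)→(s0,2,stay)
state=s0 head=-2 tape=_[2]2221   (s0,2)→(s0,1,right)
state=s0 head=-1 tape=_1[2]221   (s0,2)→(s0,1,right)
state=s0 head=0 tape=_11[2]21   (s0,2)→(s0,1,right)
state=s0 head=1 tape=_111[2]1   (s0,2)→(s0,1,right)
state=s0 head=2 tape=_1111[1]   (s0,1)→(s1,2,left)
state=s1 head=1 tape=_111[1]2   (s1,1)→(s0,_,stay)
state=s0 head=1 tape=_111[_]2   (s0,_)→(s0,1,stay)
state=s0 head=1 tape=_111[1]2   (s0,1)→(s1,2,left)
state=s1 head=0 tape=_11[1]22   (s1,1)→(s0,_,stay)
state=s0 head=0 tape=_11[_]22   (s0,_)→(s0,1,stay)
state=s0 head=0 tape=_11[1]22   (s0,1)→(s1,2,left)
state=s1 head=-1 tape=_1[1]222   (s1,1)→(s0,_,stay)
state=s0 head=-1 tape=_1[_]222   (s0,_)→(s0,1,stay)
state=s0 head=-1 tape=_1[1]222   (s0,1)→(s1,2,left)
state=s1 head=-2 tape=_[1]2222   (s1,1)→(s0,_,stay)
state=s0 head=-2 tape=_[_]2222   (s0,_)→(s0,1,stay)
state=s0 head=-2 tape=_[1]2222   (s0,1)→(s1,2,left)
state=s1 head=-3 tape=[_]22222
After 31 steps: state s1, head at -3, tape 22222.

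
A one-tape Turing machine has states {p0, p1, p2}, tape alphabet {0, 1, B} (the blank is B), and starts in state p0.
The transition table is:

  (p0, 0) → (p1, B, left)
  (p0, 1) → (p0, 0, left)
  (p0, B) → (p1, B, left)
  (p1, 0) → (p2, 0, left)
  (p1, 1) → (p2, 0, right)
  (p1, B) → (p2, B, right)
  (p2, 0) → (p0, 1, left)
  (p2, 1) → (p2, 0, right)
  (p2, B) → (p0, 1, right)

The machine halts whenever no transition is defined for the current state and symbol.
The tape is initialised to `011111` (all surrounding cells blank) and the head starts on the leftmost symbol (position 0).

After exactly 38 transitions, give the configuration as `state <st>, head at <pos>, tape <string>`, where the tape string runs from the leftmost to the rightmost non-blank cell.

state p2, head at -2, tape 10B0011

state=p0 head=0 tape=BBB[0]11111   (p0,0)→(p1,B,left)
state=p1 head=-1 tape=BB[B]B11111   (p1,B)→(p2,B,right)
state=p2 head=0 tape=BBB[B]11111   (p2,B)→(p0,1,right)
state=p0 head=1 tape=BBB1[1]1111   (p0,1)→(p0,0,left)
state=p0 head=0 tape=BBB[1]01111   (p0,1)→(p0,0,left)
state=p0 head=-1 tape=BB[B]001111   (p0,B)→(p1,B,left)
state=p1 head=-2 tape=B[B]B001111   (p1,B)→(p2,B,right)
state=p2 head=-1 tape=BB[B]001111   (p2,B)→(p0,1,right)
state=p0 head=0 tape=BB1[0]01111   (p0,0)→(p1,B,left)
state=p1 head=-1 tape=BB[1]B01111   (p1,1)→(p2,0,right)
state=p2 head=0 tape=BB0[B]01111   (p2,B)→(p0,1,right)
state=p0 head=1 tape=BB01[0]1111   (p0,0)→(p1,B,left)
state=p1 head=0 tape=BB0[1]B1111   (p1,1)→(p2,0,right)
state=p2 head=1 tape=BB00[B]1111   (p2,B)→(p0,1,right)
state=p0 head=2 tape=BB001[1]111   (p0,1)→(p0,0,left)
state=p0 head=1 tape=BB00[1]0111   (p0,1)→(p0,0,left)
state=p0 head=0 tape=BB0[0]00111   (p0,0)→(p1,B,left)
state=p1 head=-1 tape=BB[0]B00111   (p1,0)→(p2,0,left)
state=p2 head=-2 tape=B[B]0B00111   (p2,B)→(p0,1,right)
state=p0 head=-1 tape=B1[0]B00111   (p0,0)→(p1,B,left)
state=p1 head=-2 tape=B[1]BB00111   (p1,1)→(p2,0,right)
state=p2 head=-1 tape=B0[B]B00111   (p2,B)→(p0,1,right)
state=p0 head=0 tape=B01[B]00111   (p0,B)→(p1,B,left)
state=p1 head=-1 tape=B0[1]B00111   (p1,1)→(p2,0,right)
state=p2 head=0 tape=B00[B]00111   (p2,B)→(p0,1,right)
state=p0 head=1 tape=B001[0]0111   (p0,0)→(p1,B,left)
state=p1 head=0 tape=B00[1]B0111   (p1,1)→(p2,0,right)
state=p2 head=1 tape=B000[B]0111   (p2,B)→(p0,1,right)
state=p0 head=2 tape=B0001[0]111   (p0,0)→(p1,B,left)
state=p1 head=1 tape=B000[1]B111   (p1,1)→(p2,0,right)
state=p2 head=2 tape=B0000[B]111   (p2,B)→(p0,1,right)
state=p0 head=3 tape=B00001[1]11   (p0,1)→(p0,0,left)
state=p0 head=2 tape=B0000[1]011   (p0,1)→(p0,0,left)
state=p0 head=1 tape=B000[0]0011   (p0,0)→(p1,B,left)
state=p1 head=0 tape=B00[0]B0011   (p1,0)→(p2,0,left)
state=p2 head=-1 tape=B0[0]0B0011   (p2,0)→(p0,1,left)
state=p0 head=-2 tape=B[0]10B0011   (p0,0)→(p1,B,left)
state=p1 head=-3 tape=[B]B10B0011   (p1,B)→(p2,B,right)
state=p2 head=-2 tape=B[B]10B0011
After 38 steps: state p2, head at -2, tape 10B0011.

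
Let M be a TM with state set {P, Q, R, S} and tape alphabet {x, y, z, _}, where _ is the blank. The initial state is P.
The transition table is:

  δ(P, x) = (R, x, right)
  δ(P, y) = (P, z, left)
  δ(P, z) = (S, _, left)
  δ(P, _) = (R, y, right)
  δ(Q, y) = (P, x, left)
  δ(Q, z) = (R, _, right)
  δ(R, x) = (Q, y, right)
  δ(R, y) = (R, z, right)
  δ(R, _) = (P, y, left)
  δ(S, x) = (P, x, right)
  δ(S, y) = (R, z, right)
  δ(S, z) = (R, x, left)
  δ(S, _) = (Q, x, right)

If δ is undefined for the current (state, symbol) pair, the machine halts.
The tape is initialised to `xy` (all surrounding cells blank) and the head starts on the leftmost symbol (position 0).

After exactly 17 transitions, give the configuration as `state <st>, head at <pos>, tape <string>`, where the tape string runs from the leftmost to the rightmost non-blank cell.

state P, head at 3, tape xyzzy

state=P head=0 tape=[x]y___   (P,x)→(R,x,right)
state=R head=1 tape=x[y]___   (R,y)→(R,z,right)
state=R head=2 tape=xz[_]__   (R,_)→(P,y,left)
state=P head=1 tape=x[z]y__   (P,z)→(S,_,left)
state=S head=0 tape=[x]_y__   (S,x)→(P,x,right)
state=P head=1 tape=x[_]y__   (P,_)→(R,y,right)
state=R head=2 tape=xy[y]__   (R,y)→(R,z,right)
state=R head=3 tape=xyz[_]_   (R,_)→(P,y,left)
state=P head=2 tape=xy[z]y_   (P,z)→(S,_,left)
state=S head=1 tape=x[y]_y_   (S,y)→(R,z,right)
state=R head=2 tape=xz[_]y_   (R,_)→(P,y,left)
state=P head=1 tape=x[z]yy_   (P,z)→(S,_,left)
state=S head=0 tape=[x]_yy_   (S,x)→(P,x,right)
state=P head=1 tape=x[_]yy_   (P,_)→(R,y,right)
state=R head=2 tape=xy[y]y_   (R,y)→(R,z,right)
state=R head=3 tape=xyz[y]_   (R,y)→(R,z,right)
state=R head=4 tape=xyzz[_]   (R,_)→(P,y,left)
state=P head=3 tape=xyz[z]y
After 17 steps: state P, head at 3, tape xyzzy.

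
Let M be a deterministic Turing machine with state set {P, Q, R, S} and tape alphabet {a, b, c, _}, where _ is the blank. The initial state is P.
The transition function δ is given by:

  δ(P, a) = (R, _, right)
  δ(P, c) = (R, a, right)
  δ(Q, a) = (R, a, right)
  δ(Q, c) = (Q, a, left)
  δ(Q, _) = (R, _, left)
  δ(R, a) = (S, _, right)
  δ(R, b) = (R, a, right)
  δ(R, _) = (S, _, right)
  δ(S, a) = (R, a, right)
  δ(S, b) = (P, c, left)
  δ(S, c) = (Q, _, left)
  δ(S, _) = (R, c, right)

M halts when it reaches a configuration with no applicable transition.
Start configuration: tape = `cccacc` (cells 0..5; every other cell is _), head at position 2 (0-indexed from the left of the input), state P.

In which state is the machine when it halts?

R

state=P head=2 tape=cc[c]acc   (P,c)→(R,a,right)
state=R head=3 tape=cca[a]cc   (R,a)→(S,_,right)
state=S head=4 tape=cca_[c]c   (S,c)→(Q,_,left)
state=Q head=3 tape=cca[_]_c   (Q,_)→(R,_,left)
state=R head=2 tape=cc[a]__c   (R,a)→(S,_,right)
state=S head=3 tape=cc_[_]_c   (S,_)→(R,c,right)
state=R head=4 tape=cc_c[_]c   (R,_)→(S,_,right)
state=S head=5 tape=cc_c_[c]   (S,c)→(Q,_,left)
state=Q head=4 tape=cc_c[_]_   (Q,_)→(R,_,left)
state=R head=3 tape=cc_[c]__
No transition is defined for (R, c); M halts in state R.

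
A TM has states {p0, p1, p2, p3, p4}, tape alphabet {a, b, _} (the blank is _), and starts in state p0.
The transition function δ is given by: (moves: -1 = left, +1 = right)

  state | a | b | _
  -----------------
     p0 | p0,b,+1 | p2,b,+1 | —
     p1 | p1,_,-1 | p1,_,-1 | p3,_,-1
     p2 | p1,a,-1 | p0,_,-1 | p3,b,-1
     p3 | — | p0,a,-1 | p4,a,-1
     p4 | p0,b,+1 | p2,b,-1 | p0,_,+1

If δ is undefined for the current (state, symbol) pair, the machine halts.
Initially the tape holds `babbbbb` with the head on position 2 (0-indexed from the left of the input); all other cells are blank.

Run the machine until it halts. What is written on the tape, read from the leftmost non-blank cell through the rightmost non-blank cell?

state=p0 head=2 tape=___ba[b]bbbb   (p0,b)→(p2,b,+1)
state=p2 head=3 tape=___bab[b]bbb   (p2,b)→(p0,_,-1)
state=p0 head=2 tape=___ba[b]_bbb   (p0,b)→(p2,b,+1)
state=p2 head=3 tape=___bab[_]bbb   (p2,_)→(p3,b,-1)
state=p3 head=2 tape=___ba[b]bbbb   (p3,b)→(p0,a,-1)
state=p0 head=1 tape=___b[a]abbbb   (p0,a)→(p0,b,+1)
state=p0 head=2 tape=___bb[a]bbbb   (p0,a)→(p0,b,+1)
state=p0 head=3 tape=___bbb[b]bbb   (p0,b)→(p2,b,+1)
state=p2 head=4 tape=___bbbb[b]bb   (p2,b)→(p0,_,-1)
state=p0 head=3 tape=___bbb[b]_bb   (p0,b)→(p2,b,+1)
state=p2 head=4 tape=___bbbb[_]bb   (p2,_)→(p3,b,-1)
state=p3 head=3 tape=___bbb[b]bbb   (p3,b)→(p0,a,-1)
state=p0 head=2 tape=___bb[b]abbb   (p0,b)→(p2,b,+1)
state=p2 head=3 tape=___bbb[a]bbb   (p2,a)→(p1,a,-1)
state=p1 head=2 tape=___bb[b]abbb   (p1,b)→(p1,_,-1)
state=p1 head=1 tape=___b[b]_abbb   (p1,b)→(p1,_,-1)
state=p1 head=0 tape=___[b]__abbb   (p1,b)→(p1,_,-1)
state=p1 head=-1 tape=__[_]___abbb   (p1,_)→(p3,_,-1)
state=p3 head=-2 tape=_[_]____abbb   (p3,_)→(p4,a,-1)
state=p4 head=-3 tape=[_]a____abbb   (p4,_)→(p0,_,+1)
state=p0 head=-2 tape=_[a]____abbb   (p0,a)→(p0,b,+1)
state=p0 head=-1 tape=_b[_]___abbb
The non-blank tape span at halt is b____abbb.

b____abbb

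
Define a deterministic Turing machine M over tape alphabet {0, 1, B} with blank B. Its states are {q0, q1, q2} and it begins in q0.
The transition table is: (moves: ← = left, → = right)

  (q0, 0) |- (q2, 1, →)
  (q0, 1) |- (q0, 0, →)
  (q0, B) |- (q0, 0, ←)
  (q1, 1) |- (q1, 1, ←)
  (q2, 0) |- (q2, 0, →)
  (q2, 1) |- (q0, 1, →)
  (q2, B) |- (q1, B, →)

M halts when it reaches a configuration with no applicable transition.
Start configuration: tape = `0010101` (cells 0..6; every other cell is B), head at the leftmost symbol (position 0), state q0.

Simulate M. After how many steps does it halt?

11

q0 | [0]010101BBB   read 0 → write 1, move →, go to q2
q2 | 1[0]10101BBB   read 0 → write 0, move →, go to q2
q2 | 10[1]0101BBB   read 1 → write 1, move →, go to q0
q0 | 101[0]101BBB   read 0 → write 1, move →, go to q2
q2 | 1011[1]01BBB   read 1 → write 1, move →, go to q0
q0 | 10111[0]1BBB   read 0 → write 1, move →, go to q2
q2 | 101111[1]BBB   read 1 → write 1, move →, go to q0
q0 | 1011111[B]BB   read B → write 0, move ←, go to q0
q0 | 101111[1]0BB   read 1 → write 0, move →, go to q0
q0 | 1011110[0]BB   read 0 → write 1, move →, go to q2
q2 | 10111101[B]B   read B → write B, move →, go to q1
q1 | 10111101B[B]
M halts after 11 transitions.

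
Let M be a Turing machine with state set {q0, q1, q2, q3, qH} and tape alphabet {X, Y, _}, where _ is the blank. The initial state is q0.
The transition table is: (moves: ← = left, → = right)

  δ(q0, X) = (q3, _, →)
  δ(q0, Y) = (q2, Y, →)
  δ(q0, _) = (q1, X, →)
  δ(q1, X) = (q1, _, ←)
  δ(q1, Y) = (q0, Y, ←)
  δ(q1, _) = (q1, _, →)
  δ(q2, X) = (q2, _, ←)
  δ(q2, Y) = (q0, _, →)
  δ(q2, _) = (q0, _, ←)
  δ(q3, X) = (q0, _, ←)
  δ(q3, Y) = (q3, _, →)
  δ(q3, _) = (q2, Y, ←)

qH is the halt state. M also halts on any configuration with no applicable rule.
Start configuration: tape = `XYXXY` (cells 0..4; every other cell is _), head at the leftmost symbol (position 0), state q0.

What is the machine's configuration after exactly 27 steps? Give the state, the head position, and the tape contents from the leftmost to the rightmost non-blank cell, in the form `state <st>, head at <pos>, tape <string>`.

state q0, head at 5, tape X_XX_Y

state=q0 head=0 tape=[X]YXXY__   (q0,X)→(q3,_,→)
state=q3 head=1 tape=_[Y]XXY__   (q3,Y)→(q3,_,→)
state=q3 head=2 tape=__[X]XY__   (q3,X)→(q0,_,←)
state=q0 head=1 tape=_[_]_XY__   (q0,_)→(q1,X,→)
state=q1 head=2 tape=_X[_]XY__   (q1,_)→(q1,_,→)
state=q1 head=3 tape=_X_[X]Y__   (q1,X)→(q1,_,←)
state=q1 head=2 tape=_X[_]_Y__   (q1,_)→(q1,_,→)
state=q1 head=3 tape=_X_[_]Y__   (q1,_)→(q1,_,→)
state=q1 head=4 tape=_X__[Y]__   (q1,Y)→(q0,Y,←)
state=q0 head=3 tape=_X_[_]Y__   (q0,_)→(q1,X,→)
state=q1 head=4 tape=_X_X[Y]__   (q1,Y)→(q0,Y,←)
state=q0 head=3 tape=_X_[X]Y__   (q0,X)→(q3,_,→)
state=q3 head=4 tape=_X__[Y]__   (q3,Y)→(q3,_,→)
state=q3 head=5 tape=_X___[_]_   (q3,_)→(q2,Y,←)
state=q2 head=4 tape=_X__[_]Y_   (q2,_)→(q0,_,←)
state=q0 head=3 tape=_X_[_]_Y_   (q0,_)→(q1,X,→)
state=q1 head=4 tape=_X_X[_]Y_   (q1,_)→(q1,_,→)
state=q1 head=5 tape=_X_X_[Y]_   (q1,Y)→(q0,Y,←)
state=q0 head=4 tape=_X_X[_]Y_   (q0,_)→(q1,X,→)
state=q1 head=5 tape=_X_XX[Y]_   (q1,Y)→(q0,Y,←)
state=q0 head=4 tape=_X_X[X]Y_   (q0,X)→(q3,_,→)
state=q3 head=5 tape=_X_X_[Y]_   (q3,Y)→(q3,_,→)
state=q3 head=6 tape=_X_X__[_]   (q3,_)→(q2,Y,←)
state=q2 head=5 tape=_X_X_[_]Y   (q2,_)→(q0,_,←)
state=q0 head=4 tape=_X_X[_]_Y   (q0,_)→(q1,X,→)
state=q1 head=5 tape=_X_XX[_]Y   (q1,_)→(q1,_,→)
state=q1 head=6 tape=_X_XX_[Y]   (q1,Y)→(q0,Y,←)
state=q0 head=5 tape=_X_XX[_]Y
After 27 steps: state q0, head at 5, tape X_XX_Y.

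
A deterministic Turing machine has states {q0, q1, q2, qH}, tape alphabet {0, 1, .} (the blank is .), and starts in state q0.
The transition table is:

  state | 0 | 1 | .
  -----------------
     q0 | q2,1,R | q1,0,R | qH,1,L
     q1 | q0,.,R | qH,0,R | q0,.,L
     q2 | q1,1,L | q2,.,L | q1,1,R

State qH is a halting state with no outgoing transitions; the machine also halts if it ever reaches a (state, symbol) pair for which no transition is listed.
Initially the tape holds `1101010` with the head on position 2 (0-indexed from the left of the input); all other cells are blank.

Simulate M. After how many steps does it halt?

30

state=q0 head=2 tape=.11[0]1010.   (q0,0)→(q2,1,R)
state=q2 head=3 tape=.111[1]010.   (q2,1)→(q2,.,L)
state=q2 head=2 tape=.11[1].010.   (q2,1)→(q2,.,L)
state=q2 head=1 tape=.1[1]..010.   (q2,1)→(q2,.,L)
state=q2 head=0 tape=.[1]...010.   (q2,1)→(q2,.,L)
state=q2 head=-1 tape=[.]....010.   (q2,.)→(q1,1,R)
state=q1 head=0 tape=1[.]...010.   (q1,.)→(q0,.,L)
state=q0 head=-1 tape=[1]....010.   (q0,1)→(q1,0,R)
state=q1 head=0 tape=0[.]...010.   (q1,.)→(q0,.,L)
state=q0 head=-1 tape=[0]....010.   (q0,0)→(q2,1,R)
state=q2 head=0 tape=1[.]...010.   (q2,.)→(q1,1,R)
state=q1 head=1 tape=11[.]..010.   (q1,.)→(q0,.,L)
state=q0 head=0 tape=1[1]...010.   (q0,1)→(q1,0,R)
state=q1 head=1 tape=10[.]..010.   (q1,.)→(q0,.,L)
state=q0 head=0 tape=1[0]...010.   (q0,0)→(q2,1,R)
state=q2 head=1 tape=11[.]..010.   (q2,.)→(q1,1,R)
state=q1 head=2 tape=111[.].010.   (q1,.)→(q0,.,L)
state=q0 head=1 tape=11[1]..010.   (q0,1)→(q1,0,R)
state=q1 head=2 tape=110[.].010.   (q1,.)→(q0,.,L)
state=q0 head=1 tape=11[0]..010.   (q0,0)→(q2,1,R)
state=q2 head=2 tape=111[.].010.   (q2,.)→(q1,1,R)
state=q1 head=3 tape=1111[.]010.   (q1,.)→(q0,.,L)
state=q0 head=2 tape=111[1].010.   (q0,1)→(q1,0,R)
state=q1 head=3 tape=1110[.]010.   (q1,.)→(q0,.,L)
state=q0 head=2 tape=111[0].010.   (q0,0)→(q2,1,R)
state=q2 head=3 tape=1111[.]010.   (q2,.)→(q1,1,R)
state=q1 head=4 tape=11111[0]10.   (q1,0)→(q0,.,R)
state=q0 head=5 tape=11111.[1]0.   (q0,1)→(q1,0,R)
state=q1 head=6 tape=11111.0[0].   (q1,0)→(q0,.,R)
state=q0 head=7 tape=11111.0.[.]   (q0,.)→(qH,1,L)
state=qH head=6 tape=11111.0[.]1
M halts after 30 transitions.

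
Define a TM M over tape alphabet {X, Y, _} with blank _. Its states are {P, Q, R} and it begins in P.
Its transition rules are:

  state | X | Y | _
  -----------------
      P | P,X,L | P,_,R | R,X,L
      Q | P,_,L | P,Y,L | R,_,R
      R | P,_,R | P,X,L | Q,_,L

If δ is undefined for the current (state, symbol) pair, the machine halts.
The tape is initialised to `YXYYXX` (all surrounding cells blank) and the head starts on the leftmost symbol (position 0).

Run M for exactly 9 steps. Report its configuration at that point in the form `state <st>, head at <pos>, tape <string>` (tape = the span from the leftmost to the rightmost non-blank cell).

state=P head=0 tape=__[Y]XYYXX   (P,Y)→(P,_,R)
state=P head=1 tape=___[X]YYXX   (P,X)→(P,X,L)
state=P head=0 tape=__[_]XYYXX   (P,_)→(R,X,L)
state=R head=-1 tape=_[_]XXYYXX   (R,_)→(Q,_,L)
state=Q head=-2 tape=[_]_XXYYXX   (Q,_)→(R,_,R)
state=R head=-1 tape=_[_]XXYYXX   (R,_)→(Q,_,L)
state=Q head=-2 tape=[_]_XXYYXX   (Q,_)→(R,_,R)
state=R head=-1 tape=_[_]XXYYXX   (R,_)→(Q,_,L)
state=Q head=-2 tape=[_]_XXYYXX   (Q,_)→(R,_,R)
state=R head=-1 tape=_[_]XXYYXX
After 9 steps: state R, head at -1, tape XXYYXX.

state R, head at -1, tape XXYYXX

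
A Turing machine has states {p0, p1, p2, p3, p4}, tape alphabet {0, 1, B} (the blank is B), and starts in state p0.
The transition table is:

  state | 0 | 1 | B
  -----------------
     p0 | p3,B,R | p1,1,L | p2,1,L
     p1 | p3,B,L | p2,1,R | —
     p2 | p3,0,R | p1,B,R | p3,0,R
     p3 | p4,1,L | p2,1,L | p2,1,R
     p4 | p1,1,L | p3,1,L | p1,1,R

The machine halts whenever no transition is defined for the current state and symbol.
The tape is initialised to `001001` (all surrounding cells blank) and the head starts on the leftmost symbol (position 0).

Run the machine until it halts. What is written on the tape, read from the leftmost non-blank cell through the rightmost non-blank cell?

p0 | [0]01001B   read 0 → write B, move R, go to p3
p3 | B[0]1001B   read 0 → write 1, move L, go to p4
p4 | [B]11001B   read B → write 1, move R, go to p1
p1 | 1[1]1001B   read 1 → write 1, move R, go to p2
p2 | 11[1]001B   read 1 → write B, move R, go to p1
p1 | 11B[0]01B   read 0 → write B, move L, go to p3
p3 | 11[B]B01B   read B → write 1, move R, go to p2
p2 | 111[B]01B   read B → write 0, move R, go to p3
p3 | 1110[0]1B   read 0 → write 1, move L, go to p4
p4 | 111[0]11B   read 0 → write 1, move L, go to p1
p1 | 11[1]111B   read 1 → write 1, move R, go to p2
p2 | 111[1]11B   read 1 → write B, move R, go to p1
p1 | 111B[1]1B   read 1 → write 1, move R, go to p2
p2 | 111B1[1]B   read 1 → write B, move R, go to p1
p1 | 111B1B[B]
The non-blank tape span at halt is 111B1.

111B1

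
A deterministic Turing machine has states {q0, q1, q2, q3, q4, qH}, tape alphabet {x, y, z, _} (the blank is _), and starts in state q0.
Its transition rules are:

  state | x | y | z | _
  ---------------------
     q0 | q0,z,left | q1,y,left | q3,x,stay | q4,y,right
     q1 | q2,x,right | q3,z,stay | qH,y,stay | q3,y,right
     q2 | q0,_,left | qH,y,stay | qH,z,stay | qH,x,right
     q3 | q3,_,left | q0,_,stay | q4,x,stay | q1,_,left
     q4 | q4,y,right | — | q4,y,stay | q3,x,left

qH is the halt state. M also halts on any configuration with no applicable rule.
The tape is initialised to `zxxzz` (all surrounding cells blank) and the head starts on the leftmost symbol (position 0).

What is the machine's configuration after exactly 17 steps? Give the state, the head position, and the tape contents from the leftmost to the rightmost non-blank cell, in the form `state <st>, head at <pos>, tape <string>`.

state=q0 head=0 tape=__[z]xxzz   (q0,z)→(q3,x,stay)
state=q3 head=0 tape=__[x]xxzz   (q3,x)→(q3,_,left)
state=q3 head=-1 tape=_[_]_xxzz   (q3,_)→(q1,_,left)
state=q1 head=-2 tape=[_]__xxzz   (q1,_)→(q3,y,right)
state=q3 head=-1 tape=y[_]_xxzz   (q3,_)→(q1,_,left)
state=q1 head=-2 tape=[y]__xxzz   (q1,y)→(q3,z,stay)
state=q3 head=-2 tape=[z]__xxzz   (q3,z)→(q4,x,stay)
state=q4 head=-2 tape=[x]__xxzz   (q4,x)→(q4,y,right)
state=q4 head=-1 tape=y[_]_xxzz   (q4,_)→(q3,x,left)
state=q3 head=-2 tape=[y]x_xxzz   (q3,y)→(q0,_,stay)
state=q0 head=-2 tape=[_]x_xxzz   (q0,_)→(q4,y,right)
state=q4 head=-1 tape=y[x]_xxzz   (q4,x)→(q4,y,right)
state=q4 head=0 tape=yy[_]xxzz   (q4,_)→(q3,x,left)
state=q3 head=-1 tape=y[y]xxxzz   (q3,y)→(q0,_,stay)
state=q0 head=-1 tape=y[_]xxxzz   (q0,_)→(q4,y,right)
state=q4 head=0 tape=yy[x]xxzz   (q4,x)→(q4,y,right)
state=q4 head=1 tape=yyy[x]xzz   (q4,x)→(q4,y,right)
state=q4 head=2 tape=yyyy[x]zz
After 17 steps: state q4, head at 2, tape yyyyxzz.

state q4, head at 2, tape yyyyxzz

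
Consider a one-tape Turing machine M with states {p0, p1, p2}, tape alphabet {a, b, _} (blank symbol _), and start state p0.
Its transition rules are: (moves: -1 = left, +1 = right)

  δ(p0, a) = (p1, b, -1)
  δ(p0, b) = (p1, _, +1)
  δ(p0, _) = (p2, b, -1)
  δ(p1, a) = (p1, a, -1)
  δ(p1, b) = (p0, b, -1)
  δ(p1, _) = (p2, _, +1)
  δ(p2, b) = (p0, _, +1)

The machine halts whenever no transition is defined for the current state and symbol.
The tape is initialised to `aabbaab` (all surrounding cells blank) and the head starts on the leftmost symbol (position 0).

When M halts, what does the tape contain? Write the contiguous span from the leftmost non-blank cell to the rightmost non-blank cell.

bbaab

p0 | _[a]abbaab   read a → write b, move -1, go to p1
p1 | [_]babbaab   read _ → write _, move +1, go to p2
p2 | _[b]abbaab   read b → write _, move +1, go to p0
p0 | __[a]bbaab   read a → write b, move -1, go to p1
p1 | _[_]bbbaab   read _ → write _, move +1, go to p2
p2 | __[b]bbaab   read b → write _, move +1, go to p0
p0 | ___[b]baab   read b → write _, move +1, go to p1
p1 | ____[b]aab   read b → write b, move -1, go to p0
p0 | ___[_]baab   read _ → write b, move -1, go to p2
p2 | __[_]bbaab
The non-blank tape span at halt is bbaab.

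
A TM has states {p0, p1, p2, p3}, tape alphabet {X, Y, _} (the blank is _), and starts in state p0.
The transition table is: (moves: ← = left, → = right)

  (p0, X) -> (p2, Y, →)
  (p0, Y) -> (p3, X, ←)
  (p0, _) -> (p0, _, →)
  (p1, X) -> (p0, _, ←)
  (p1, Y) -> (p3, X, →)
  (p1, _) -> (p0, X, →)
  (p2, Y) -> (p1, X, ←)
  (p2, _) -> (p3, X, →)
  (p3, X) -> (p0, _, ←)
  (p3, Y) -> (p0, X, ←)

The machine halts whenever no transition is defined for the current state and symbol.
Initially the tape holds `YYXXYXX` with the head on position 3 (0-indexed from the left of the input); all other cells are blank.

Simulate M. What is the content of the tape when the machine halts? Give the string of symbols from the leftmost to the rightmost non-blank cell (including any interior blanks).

YYXYYYX

p0 | YYX[X]YXX_   read X → write Y, move →, go to p2
p2 | YYXY[Y]XX_   read Y → write X, move ←, go to p1
p1 | YYX[Y]XXX_   read Y → write X, move →, go to p3
p3 | YYXX[X]XX_   read X → write _, move ←, go to p0
p0 | YYX[X]_XX_   read X → write Y, move →, go to p2
p2 | YYXY[_]XX_   read _ → write X, move →, go to p3
p3 | YYXYX[X]X_   read X → write _, move ←, go to p0
p0 | YYXY[X]_X_   read X → write Y, move →, go to p2
p2 | YYXYY[_]X_   read _ → write X, move →, go to p3
p3 | YYXYYX[X]_   read X → write _, move ←, go to p0
p0 | YYXYY[X]__   read X → write Y, move →, go to p2
p2 | YYXYYY[_]_   read _ → write X, move →, go to p3
p3 | YYXYYYX[_]
The non-blank tape span at halt is YYXYYYX.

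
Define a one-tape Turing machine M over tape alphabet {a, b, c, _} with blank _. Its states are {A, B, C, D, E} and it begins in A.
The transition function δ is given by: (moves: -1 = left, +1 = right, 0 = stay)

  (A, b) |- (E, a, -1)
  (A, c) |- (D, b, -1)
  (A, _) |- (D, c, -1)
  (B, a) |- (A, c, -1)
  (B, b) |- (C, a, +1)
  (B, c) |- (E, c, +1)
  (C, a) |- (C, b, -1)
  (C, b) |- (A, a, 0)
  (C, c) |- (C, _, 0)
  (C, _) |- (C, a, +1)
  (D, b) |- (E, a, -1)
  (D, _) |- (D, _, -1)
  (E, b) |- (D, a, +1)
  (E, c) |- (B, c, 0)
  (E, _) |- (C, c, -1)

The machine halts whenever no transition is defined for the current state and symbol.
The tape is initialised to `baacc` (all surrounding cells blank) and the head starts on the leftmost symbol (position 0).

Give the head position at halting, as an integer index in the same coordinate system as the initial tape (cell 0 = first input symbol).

-2

A | ___[b]aacc   read b → write a, move -1, go to E
E | __[_]aaacc   read _ → write c, move -1, go to C
C | _[_]caaacc   read _ → write a, move +1, go to C
C | _a[c]aaacc   read c → write _, move 0, go to C
C | _a[_]aaacc   read _ → write a, move +1, go to C
C | _aa[a]aacc   read a → write b, move -1, go to C
C | _a[a]baacc   read a → write b, move -1, go to C
C | _[a]bbaacc   read a → write b, move -1, go to C
C | [_]bbbaacc   read _ → write a, move +1, go to C
C | a[b]bbaacc   read b → write a, move 0, go to A
A | a[a]bbaacc
At halt the head is at cell -2.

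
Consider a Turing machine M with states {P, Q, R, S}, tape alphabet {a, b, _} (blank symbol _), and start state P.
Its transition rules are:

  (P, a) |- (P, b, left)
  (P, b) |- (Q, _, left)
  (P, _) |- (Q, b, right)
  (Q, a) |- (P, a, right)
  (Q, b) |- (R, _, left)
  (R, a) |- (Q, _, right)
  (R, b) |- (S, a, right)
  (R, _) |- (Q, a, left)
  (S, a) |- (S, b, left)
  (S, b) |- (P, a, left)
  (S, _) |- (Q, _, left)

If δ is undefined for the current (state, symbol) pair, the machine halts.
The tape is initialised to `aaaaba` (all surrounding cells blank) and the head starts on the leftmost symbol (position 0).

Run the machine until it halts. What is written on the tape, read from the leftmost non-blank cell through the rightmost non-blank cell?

P | _[a]aaaba__   read a → write b, move left, go to P
P | [_]baaaba__   read _ → write b, move right, go to Q
Q | b[b]aaaba__   read b → write _, move left, go to R
R | [b]_aaaba__   read b → write a, move right, go to S
S | a[_]aaaba__   read _ → write _, move left, go to Q
Q | [a]_aaaba__   read a → write a, move right, go to P
P | a[_]aaaba__   read _ → write b, move right, go to Q
Q | ab[a]aaba__   read a → write a, move right, go to P
P | aba[a]aba__   read a → write b, move left, go to P
P | ab[a]baba__   read a → write b, move left, go to P
P | a[b]bbaba__   read b → write _, move left, go to Q
Q | [a]_bbaba__   read a → write a, move right, go to P
P | a[_]bbaba__   read _ → write b, move right, go to Q
Q | ab[b]baba__   read b → write _, move left, go to R
R | a[b]_baba__   read b → write a, move right, go to S
S | aa[_]baba__   read _ → write _, move left, go to Q
Q | a[a]_baba__   read a → write a, move right, go to P
P | aa[_]baba__   read _ → write b, move right, go to Q
Q | aab[b]aba__   read b → write _, move left, go to R
R | aa[b]_aba__   read b → write a, move right, go to S
S | aaa[_]aba__   read _ → write _, move left, go to Q
Q | aa[a]_aba__   read a → write a, move right, go to P
P | aaa[_]aba__   read _ → write b, move right, go to Q
Q | aaab[a]ba__   read a → write a, move right, go to P
P | aaaba[b]a__   read b → write _, move left, go to Q
Q | aaab[a]_a__   read a → write a, move right, go to P
P | aaaba[_]a__   read _ → write b, move right, go to Q
Q | aaabab[a]__   read a → write a, move right, go to P
P | aaababa[_]_   read _ → write b, move right, go to Q
Q | aaababab[_]
The non-blank tape span at halt is aaababab.

aaababab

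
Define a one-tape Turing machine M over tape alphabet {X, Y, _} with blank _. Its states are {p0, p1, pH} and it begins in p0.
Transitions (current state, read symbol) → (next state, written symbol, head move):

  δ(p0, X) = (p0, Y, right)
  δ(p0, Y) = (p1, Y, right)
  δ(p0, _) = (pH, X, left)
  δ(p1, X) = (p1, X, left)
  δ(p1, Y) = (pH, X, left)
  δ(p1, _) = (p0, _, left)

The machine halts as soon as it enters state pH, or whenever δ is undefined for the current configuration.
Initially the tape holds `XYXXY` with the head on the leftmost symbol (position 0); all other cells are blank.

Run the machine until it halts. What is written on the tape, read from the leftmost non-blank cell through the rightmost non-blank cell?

YXXXY

state=p0 head=0 tape=[X]YXXY   (p0,X)→(p0,Y,right)
state=p0 head=1 tape=Y[Y]XXY   (p0,Y)→(p1,Y,right)
state=p1 head=2 tape=YY[X]XY   (p1,X)→(p1,X,left)
state=p1 head=1 tape=Y[Y]XXY   (p1,Y)→(pH,X,left)
state=pH head=0 tape=[Y]XXXY
The non-blank tape span at halt is YXXXY.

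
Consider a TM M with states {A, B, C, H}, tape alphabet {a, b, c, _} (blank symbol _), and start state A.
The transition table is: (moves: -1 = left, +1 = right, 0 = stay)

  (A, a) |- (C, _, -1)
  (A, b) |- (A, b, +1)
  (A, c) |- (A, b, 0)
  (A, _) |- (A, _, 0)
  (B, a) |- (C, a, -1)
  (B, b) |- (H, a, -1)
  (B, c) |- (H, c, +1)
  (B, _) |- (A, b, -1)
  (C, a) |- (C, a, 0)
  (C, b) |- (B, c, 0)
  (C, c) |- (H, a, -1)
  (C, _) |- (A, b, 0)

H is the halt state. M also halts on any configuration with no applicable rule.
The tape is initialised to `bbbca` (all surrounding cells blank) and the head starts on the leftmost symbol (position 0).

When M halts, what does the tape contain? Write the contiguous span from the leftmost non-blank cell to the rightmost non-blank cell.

bbbc

A | [b]bbca   read b → write b, move +1, go to A
A | b[b]bca   read b → write b, move +1, go to A
A | bb[b]ca   read b → write b, move +1, go to A
A | bbb[c]a   read c → write b, move 0, go to A
A | bbb[b]a   read b → write b, move +1, go to A
A | bbbb[a]   read a → write _, move -1, go to C
C | bbb[b]_   read b → write c, move 0, go to B
B | bbb[c]_   read c → write c, move +1, go to H
H | bbbc[_]
The non-blank tape span at halt is bbbc.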